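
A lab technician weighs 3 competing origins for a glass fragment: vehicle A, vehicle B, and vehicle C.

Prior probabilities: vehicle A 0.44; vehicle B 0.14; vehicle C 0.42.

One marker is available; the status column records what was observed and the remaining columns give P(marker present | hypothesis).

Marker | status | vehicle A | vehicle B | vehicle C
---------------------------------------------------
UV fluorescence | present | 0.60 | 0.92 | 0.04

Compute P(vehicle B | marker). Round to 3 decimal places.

By Bayes' rule, the unnormalized weight for each hypothesis is prior × likelihood:
  vehicle A: 0.44 × 0.60 = 0.264
  vehicle B: 0.14 × 0.92 = 0.1288
  vehicle C: 0.42 × 0.04 = 0.0168
Marginal likelihood of the evidence = 0.4096.
P(vehicle B | evidence) = 0.1288 / 0.4096 ≈ 0.314.

0.314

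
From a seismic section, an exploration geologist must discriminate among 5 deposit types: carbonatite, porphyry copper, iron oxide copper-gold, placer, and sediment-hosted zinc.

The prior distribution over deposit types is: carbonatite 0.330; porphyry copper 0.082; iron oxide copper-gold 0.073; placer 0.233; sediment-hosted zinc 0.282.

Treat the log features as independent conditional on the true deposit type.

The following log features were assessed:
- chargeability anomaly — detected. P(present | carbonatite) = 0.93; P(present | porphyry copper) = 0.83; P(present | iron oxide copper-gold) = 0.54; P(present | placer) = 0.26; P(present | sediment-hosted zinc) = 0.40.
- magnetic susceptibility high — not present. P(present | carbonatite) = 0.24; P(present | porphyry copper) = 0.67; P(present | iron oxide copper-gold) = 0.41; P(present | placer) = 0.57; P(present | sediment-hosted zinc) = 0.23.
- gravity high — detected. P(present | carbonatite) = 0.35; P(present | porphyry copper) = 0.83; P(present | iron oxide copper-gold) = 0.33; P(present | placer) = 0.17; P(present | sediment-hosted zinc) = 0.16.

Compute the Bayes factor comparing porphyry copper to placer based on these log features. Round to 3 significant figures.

Joint likelihood of the log feature pattern under each hypothesis (using 1 − P(present | H) for each absent log feature):
  porphyry copper: 0.83 × (1 − 0.67) × 0.83 = 0.22734
  placer: 0.26 × (1 − 0.57) × 0.17 = 0.019006
Bayes factor = 0.22734 / 0.019006 ≈ 12.0

12.0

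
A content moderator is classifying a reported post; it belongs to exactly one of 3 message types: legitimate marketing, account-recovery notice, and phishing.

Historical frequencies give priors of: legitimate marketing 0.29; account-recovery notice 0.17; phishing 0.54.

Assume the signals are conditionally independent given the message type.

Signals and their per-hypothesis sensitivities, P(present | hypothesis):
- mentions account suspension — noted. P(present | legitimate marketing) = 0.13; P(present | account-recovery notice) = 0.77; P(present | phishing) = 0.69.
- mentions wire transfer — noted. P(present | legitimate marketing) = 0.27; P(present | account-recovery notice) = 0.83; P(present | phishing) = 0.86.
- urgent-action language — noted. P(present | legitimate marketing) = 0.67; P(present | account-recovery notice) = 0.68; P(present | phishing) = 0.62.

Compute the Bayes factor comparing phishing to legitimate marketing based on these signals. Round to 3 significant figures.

The Bayes factor is the ratio of the joint likelihoods of the signal pattern under the two hypotheses.
  phishing: 0.69 × 0.86 × 0.62 = 0.36791
  legitimate marketing: 0.13 × 0.27 × 0.67 = 0.023517
Bayes factor = 0.36791 / 0.023517 ≈ 15.6

15.6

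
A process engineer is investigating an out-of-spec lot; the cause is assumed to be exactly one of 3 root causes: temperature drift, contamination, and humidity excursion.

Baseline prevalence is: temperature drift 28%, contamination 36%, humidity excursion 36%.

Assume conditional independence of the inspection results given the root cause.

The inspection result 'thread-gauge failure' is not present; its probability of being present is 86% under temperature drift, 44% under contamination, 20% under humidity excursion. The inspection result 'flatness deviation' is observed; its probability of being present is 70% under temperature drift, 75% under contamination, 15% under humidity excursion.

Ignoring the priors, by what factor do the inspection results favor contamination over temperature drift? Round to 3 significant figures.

Joint likelihood of the inspection result pattern under each hypothesis (using 1 − P(present | H) for each absent inspection result):
  contamination: (1 − 0.44) × 0.75 = 0.42
  temperature drift: (1 − 0.86) × 0.70 = 0.098
Bayes factor = 0.42 / 0.098 ≈ 4.29

4.29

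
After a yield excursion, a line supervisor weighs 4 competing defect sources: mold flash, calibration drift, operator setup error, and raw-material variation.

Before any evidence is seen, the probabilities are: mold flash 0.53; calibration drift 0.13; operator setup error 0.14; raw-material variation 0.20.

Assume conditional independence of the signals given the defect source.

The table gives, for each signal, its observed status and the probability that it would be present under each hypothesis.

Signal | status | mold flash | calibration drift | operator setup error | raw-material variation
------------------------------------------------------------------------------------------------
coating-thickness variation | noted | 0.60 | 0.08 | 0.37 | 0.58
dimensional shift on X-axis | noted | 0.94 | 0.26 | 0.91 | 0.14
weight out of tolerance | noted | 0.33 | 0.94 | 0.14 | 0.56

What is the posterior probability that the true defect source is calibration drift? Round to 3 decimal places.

Multiply each prior by the joint likelihood of the signal pattern:
  mold flash: 0.53 × 0.60 × 0.94 × 0.33 = 0.098644
  calibration drift: 0.13 × 0.08 × 0.26 × 0.94 = 0.0025418
  operator setup error: 0.14 × 0.37 × 0.91 × 0.14 = 0.0065993
  raw-material variation: 0.20 × 0.58 × 0.14 × 0.56 = 0.0090944
The unnormalized weights sum to 0.11688.
P(calibration drift | evidence) = 0.0025418 / 0.11688 ≈ 0.022.

0.022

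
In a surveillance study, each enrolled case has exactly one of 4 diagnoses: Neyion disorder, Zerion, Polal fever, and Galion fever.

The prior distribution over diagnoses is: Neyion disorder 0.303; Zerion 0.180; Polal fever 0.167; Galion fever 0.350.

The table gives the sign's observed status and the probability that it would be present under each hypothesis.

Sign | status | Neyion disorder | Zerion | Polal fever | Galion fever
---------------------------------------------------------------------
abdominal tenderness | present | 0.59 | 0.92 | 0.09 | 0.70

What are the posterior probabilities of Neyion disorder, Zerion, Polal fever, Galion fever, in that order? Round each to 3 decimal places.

0.296, 0.274, 0.025, 0.405

By Bayes' rule, the unnormalized weight for each hypothesis is prior × likelihood:
  Neyion disorder: 0.303 × 0.59 = 0.17877
  Zerion: 0.180 × 0.92 = 0.1656
  Polal fever: 0.167 × 0.09 = 0.01503
  Galion fever: 0.350 × 0.70 = 0.245
Normalizing constant Z = 0.17877 + 0.1656 + 0.01503 + 0.245 = 0.6044.
P(Neyion disorder | evidence) = 0.17877 / 0.6044 ≈ 0.296
P(Zerion | evidence) = 0.1656 / 0.6044 ≈ 0.274
P(Polal fever | evidence) = 0.01503 / 0.6044 ≈ 0.025
P(Galion fever | evidence) = 0.245 / 0.6044 ≈ 0.405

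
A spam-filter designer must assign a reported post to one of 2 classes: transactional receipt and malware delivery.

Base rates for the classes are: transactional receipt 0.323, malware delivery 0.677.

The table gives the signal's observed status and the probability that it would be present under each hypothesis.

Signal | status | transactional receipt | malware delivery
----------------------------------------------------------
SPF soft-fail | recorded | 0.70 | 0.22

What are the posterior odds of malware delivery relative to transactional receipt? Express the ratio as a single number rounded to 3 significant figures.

0.659

The normalizing constant cancels in an odds ratio, so compute prior × likelihood for the two hypotheses only:
  malware delivery: 0.677 × 0.22 = 0.14894
  transactional receipt: 0.323 × 0.70 = 0.2261
Odds(malware delivery : transactional receipt) = 0.14894 / 0.2261 ≈ 0.659.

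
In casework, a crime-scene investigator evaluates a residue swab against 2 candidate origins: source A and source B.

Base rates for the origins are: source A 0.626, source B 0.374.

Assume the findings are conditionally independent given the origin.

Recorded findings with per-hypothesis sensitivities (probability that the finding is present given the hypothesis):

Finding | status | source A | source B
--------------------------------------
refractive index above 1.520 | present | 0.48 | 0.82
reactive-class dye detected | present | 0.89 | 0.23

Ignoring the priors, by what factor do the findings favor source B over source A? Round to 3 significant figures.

The Bayes factor is the ratio of the joint likelihoods of the evidence pattern under the two hypotheses.
  source B: 0.82 × 0.23 = 0.1886
  source A: 0.48 × 0.89 = 0.4272
Bayes factor = 0.1886 / 0.4272 ≈ 0.441

0.441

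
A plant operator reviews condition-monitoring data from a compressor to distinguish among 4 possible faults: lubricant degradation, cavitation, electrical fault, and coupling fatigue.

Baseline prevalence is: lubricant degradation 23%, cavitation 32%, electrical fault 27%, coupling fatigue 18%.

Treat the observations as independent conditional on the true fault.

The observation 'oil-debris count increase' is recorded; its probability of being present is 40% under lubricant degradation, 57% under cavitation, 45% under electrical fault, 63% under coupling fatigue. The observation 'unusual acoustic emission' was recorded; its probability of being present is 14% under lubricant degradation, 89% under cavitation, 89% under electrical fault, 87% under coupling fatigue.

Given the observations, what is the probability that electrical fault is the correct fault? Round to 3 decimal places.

0.283

Multiply each prior by the joint likelihood of the evidence pattern:
  lubricant degradation: 0.23 × 0.40 × 0.14 = 0.01288
  cavitation: 0.32 × 0.57 × 0.89 = 0.16234
  electrical fault: 0.27 × 0.45 × 0.89 = 0.10814
  coupling fatigue: 0.18 × 0.63 × 0.87 = 0.098658
The unnormalized weights sum to 0.38201.
P(electrical fault | evidence) = 0.10814 / 0.38201 ≈ 0.283.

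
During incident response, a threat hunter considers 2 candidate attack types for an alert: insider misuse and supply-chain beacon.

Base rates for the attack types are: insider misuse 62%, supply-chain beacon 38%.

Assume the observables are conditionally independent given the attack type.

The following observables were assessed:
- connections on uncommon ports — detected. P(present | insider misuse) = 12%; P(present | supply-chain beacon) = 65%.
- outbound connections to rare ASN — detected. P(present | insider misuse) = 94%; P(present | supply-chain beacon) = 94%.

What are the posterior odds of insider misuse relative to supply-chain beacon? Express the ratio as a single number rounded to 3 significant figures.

Unnormalized posterior weight (prior times the observable likelihoods) for each of the two hypotheses:
  insider misuse: 0.62 × 0.12 × 0.94 = 0.069936
  supply-chain beacon: 0.38 × 0.65 × 0.94 = 0.23218
Odds(insider misuse : supply-chain beacon) = 0.069936 / 0.23218 ≈ 0.301.

0.301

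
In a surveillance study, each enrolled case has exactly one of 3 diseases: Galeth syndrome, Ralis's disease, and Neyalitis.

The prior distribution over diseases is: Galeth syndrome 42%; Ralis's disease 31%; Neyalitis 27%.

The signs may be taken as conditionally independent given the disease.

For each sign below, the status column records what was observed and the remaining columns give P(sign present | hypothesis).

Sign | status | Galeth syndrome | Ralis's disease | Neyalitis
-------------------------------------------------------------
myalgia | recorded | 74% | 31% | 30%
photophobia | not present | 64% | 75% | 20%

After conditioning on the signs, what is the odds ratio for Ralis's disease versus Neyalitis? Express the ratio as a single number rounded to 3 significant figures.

Unnormalized posterior weight (prior times the sign likelihoods) for each of the two hypotheses (using 1 − P(present | H) for each absent sign):
  Ralis's disease: 0.31 × 0.31 × (1 − 0.75) = 0.024025
  Neyalitis: 0.27 × 0.30 × (1 − 0.20) = 0.0648
Odds(Ralis's disease : Neyalitis) = 0.024025 / 0.0648 ≈ 0.371.

0.371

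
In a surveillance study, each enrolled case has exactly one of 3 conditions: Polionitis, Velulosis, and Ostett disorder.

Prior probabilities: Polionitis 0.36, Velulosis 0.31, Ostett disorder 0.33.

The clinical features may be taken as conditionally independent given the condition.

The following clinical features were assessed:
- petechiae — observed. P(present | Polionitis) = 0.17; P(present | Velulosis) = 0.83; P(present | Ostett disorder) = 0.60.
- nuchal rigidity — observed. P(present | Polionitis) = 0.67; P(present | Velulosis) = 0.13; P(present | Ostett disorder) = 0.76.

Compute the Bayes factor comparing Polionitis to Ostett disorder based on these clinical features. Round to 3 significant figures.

The Bayes factor is the ratio of the joint likelihoods of the clinical feature pattern under the two hypotheses.
  Polionitis: 0.17 × 0.67 = 0.1139
  Ostett disorder: 0.60 × 0.76 = 0.456
Bayes factor = 0.1139 / 0.456 ≈ 0.250

0.250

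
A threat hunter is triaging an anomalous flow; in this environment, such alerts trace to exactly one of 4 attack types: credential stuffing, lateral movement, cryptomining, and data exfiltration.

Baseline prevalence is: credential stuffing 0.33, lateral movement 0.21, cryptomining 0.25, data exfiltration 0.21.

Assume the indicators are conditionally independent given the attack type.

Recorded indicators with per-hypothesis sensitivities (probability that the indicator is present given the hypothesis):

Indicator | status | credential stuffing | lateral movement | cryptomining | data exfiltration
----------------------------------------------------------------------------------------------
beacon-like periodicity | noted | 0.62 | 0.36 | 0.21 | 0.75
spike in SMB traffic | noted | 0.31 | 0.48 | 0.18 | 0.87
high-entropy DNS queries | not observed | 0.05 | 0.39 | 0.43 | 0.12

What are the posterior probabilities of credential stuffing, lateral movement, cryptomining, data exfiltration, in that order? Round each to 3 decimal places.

Multiply each prior by the joint likelihood of the indicator pattern (using 1 − P(present | H) for each absent indicator):
  credential stuffing: 0.33 × 0.62 × 0.31 × (1 − 0.05) = 0.060255
  lateral movement: 0.21 × 0.36 × 0.48 × (1 − 0.39) = 0.022136
  cryptomining: 0.25 × 0.21 × 0.18 × (1 − 0.43) = 0.0053865
  data exfiltration: 0.21 × 0.75 × 0.87 × (1 − 0.12) = 0.12058
Normalizing constant Z = 0.060255 + 0.022136 + 0.0053865 + 0.12058 = 0.20836.
P(credential stuffing | evidence) = 0.060255 / 0.20836 ≈ 0.289
P(lateral movement | evidence) = 0.022136 / 0.20836 ≈ 0.106
P(cryptomining | evidence) = 0.0053865 / 0.20836 ≈ 0.026
P(data exfiltration | evidence) = 0.12058 / 0.20836 ≈ 0.579

0.289, 0.106, 0.026, 0.579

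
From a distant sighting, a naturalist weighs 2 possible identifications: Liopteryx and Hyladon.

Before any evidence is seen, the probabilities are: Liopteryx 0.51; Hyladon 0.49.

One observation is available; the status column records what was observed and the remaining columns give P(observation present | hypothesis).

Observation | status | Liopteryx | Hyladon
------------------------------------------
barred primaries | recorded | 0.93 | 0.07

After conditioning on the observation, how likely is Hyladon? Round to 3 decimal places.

0.067

Multiply each prior by the likelihood of the observation:
  Liopteryx: 0.51 × 0.93 = 0.4743
  Hyladon: 0.49 × 0.07 = 0.0343
The unnormalized weights sum to 0.5086.
P(Hyladon | evidence) = 0.0343 / 0.5086 ≈ 0.067.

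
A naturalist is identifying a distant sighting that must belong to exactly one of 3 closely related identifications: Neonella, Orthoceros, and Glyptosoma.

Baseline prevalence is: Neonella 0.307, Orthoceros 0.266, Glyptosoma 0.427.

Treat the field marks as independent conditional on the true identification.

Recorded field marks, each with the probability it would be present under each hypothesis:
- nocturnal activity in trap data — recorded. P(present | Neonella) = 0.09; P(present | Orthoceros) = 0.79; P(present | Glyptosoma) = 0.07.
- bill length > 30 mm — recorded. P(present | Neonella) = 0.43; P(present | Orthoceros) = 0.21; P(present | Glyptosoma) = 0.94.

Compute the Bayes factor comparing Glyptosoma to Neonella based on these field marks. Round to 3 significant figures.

Take the product of per-field mark likelihoods under each hypothesis, then divide.
  Glyptosoma: 0.07 × 0.94 = 0.0658
  Neonella: 0.09 × 0.43 = 0.0387
Bayes factor = 0.0658 / 0.0387 ≈ 1.70

1.70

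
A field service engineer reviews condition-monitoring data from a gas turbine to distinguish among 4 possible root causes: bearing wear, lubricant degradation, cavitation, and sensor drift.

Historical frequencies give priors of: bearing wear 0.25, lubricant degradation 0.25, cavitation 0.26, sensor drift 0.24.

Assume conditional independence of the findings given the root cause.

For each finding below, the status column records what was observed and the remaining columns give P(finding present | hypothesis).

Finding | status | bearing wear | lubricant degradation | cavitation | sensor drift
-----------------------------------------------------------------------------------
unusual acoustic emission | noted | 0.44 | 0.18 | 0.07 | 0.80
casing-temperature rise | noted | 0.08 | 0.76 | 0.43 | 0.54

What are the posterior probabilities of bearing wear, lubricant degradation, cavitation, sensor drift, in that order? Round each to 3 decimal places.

0.057, 0.221, 0.051, 0.671

By Bayes' rule with conditional independence, the unnormalized weight for each hypothesis is prior × ∏ likelihoods:
  bearing wear: 0.25 × 0.44 × 0.08 = 0.0088
  lubricant degradation: 0.25 × 0.18 × 0.76 = 0.0342
  cavitation: 0.26 × 0.07 × 0.43 = 0.007826
  sensor drift: 0.24 × 0.80 × 0.54 = 0.10368
Normalizing constant Z = 0.0088 + 0.0342 + 0.007826 + 0.10368 = 0.15451.
P(bearing wear | evidence) = 0.0088 / 0.15451 ≈ 0.057
P(lubricant degradation | evidence) = 0.0342 / 0.15451 ≈ 0.221
P(cavitation | evidence) = 0.007826 / 0.15451 ≈ 0.051
P(sensor drift | evidence) = 0.10368 / 0.15451 ≈ 0.671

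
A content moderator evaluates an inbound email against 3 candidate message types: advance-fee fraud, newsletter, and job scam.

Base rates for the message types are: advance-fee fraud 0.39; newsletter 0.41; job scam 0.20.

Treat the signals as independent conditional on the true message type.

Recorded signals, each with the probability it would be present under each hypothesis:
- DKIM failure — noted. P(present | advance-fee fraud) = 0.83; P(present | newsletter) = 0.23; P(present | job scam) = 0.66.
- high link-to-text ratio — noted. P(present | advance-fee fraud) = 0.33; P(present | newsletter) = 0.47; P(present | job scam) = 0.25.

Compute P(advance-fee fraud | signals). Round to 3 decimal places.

For each hypothesis, the unnormalized posterior weight is prior × product of the signal likelihoods:
  advance-fee fraud: 0.39 × 0.83 × 0.33 = 0.10682
  newsletter: 0.41 × 0.23 × 0.47 = 0.044321
  job scam: 0.20 × 0.66 × 0.25 = 0.033
The unnormalized weights sum to 0.18414.
P(advance-fee fraud | evidence) = 0.10682 / 0.18414 ≈ 0.580.

0.580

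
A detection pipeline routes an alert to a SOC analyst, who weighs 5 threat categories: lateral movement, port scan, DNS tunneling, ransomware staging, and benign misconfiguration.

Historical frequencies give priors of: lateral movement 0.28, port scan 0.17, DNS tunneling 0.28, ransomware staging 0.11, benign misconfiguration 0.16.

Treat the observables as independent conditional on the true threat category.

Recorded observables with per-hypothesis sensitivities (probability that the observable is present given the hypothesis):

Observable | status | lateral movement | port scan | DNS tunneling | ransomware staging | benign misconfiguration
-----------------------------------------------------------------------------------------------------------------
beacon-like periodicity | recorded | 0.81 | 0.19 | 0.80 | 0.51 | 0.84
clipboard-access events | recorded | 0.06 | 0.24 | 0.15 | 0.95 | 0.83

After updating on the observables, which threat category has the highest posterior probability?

benign misconfiguration

By Bayes' rule with conditional independence, the unnormalized weight for each hypothesis is prior × ∏ likelihoods:
  lateral movement: 0.28 × 0.81 × 0.06 = 0.013608
  port scan: 0.17 × 0.19 × 0.24 = 0.007752
  DNS tunneling: 0.28 × 0.80 × 0.15 = 0.0336
  ransomware staging: 0.11 × 0.51 × 0.95 = 0.053295
  benign misconfiguration: 0.16 × 0.84 × 0.83 = 0.11155
The unnormalized weights sum to 0.21981.
P(lateral movement | evidence) ≈ 0.013608 / 0.21981 ≈ 0.062
P(port scan | evidence) ≈ 0.007752 / 0.21981 ≈ 0.035
P(DNS tunneling | evidence) ≈ 0.0336 / 0.21981 ≈ 0.153
P(ransomware staging | evidence) ≈ 0.053295 / 0.21981 ≈ 0.242
P(benign misconfiguration | evidence) ≈ 0.11155 / 0.21981 ≈ 0.507
The largest is 0.507, so benign misconfiguration is most probable.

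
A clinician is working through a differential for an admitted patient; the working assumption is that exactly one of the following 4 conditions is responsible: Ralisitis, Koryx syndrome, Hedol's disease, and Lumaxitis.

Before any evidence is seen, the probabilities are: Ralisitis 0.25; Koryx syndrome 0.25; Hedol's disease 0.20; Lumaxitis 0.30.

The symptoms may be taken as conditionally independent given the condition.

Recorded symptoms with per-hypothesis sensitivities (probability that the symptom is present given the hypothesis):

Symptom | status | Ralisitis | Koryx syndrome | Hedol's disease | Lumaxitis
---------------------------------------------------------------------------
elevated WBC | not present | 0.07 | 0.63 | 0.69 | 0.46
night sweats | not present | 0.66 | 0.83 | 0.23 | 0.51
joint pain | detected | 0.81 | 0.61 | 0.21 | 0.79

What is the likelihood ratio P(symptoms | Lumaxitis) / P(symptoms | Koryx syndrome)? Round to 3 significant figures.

The Bayes factor is the ratio of the joint likelihoods of the symptom pattern under the two hypotheses (using 1 − P(present | H) for each absent symptom).
  Lumaxitis: (1 − 0.46) × (1 − 0.51) × 0.79 = 0.20903
  Koryx syndrome: (1 − 0.63) × (1 − 0.83) × 0.61 = 0.038369
Bayes factor = 0.20903 / 0.038369 ≈ 5.45

5.45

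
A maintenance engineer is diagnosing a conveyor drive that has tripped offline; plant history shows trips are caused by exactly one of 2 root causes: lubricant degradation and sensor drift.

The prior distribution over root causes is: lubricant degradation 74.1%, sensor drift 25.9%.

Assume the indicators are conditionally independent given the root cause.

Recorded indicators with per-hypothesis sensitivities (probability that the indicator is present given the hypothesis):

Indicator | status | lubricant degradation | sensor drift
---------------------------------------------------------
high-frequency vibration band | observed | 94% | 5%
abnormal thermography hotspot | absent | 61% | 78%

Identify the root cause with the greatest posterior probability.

lubricant degradation

For each hypothesis, the unnormalized posterior weight is prior × product of the indicator likelihoods (using 1 − P(present | H) for each absent indicator):
  lubricant degradation: 0.741 × 0.94 × (1 − 0.61) = 0.27165
  sensor drift: 0.259 × 0.05 × (1 − 0.78) = 0.002849
Marginal likelihood of the evidence = 0.2745.
P(lubricant degradation | evidence) ≈ 0.27165 / 0.2745 ≈ 0.990
P(sensor drift | evidence) ≈ 0.002849 / 0.2745 ≈ 0.010
The largest is 0.990, so lubricant degradation is most probable.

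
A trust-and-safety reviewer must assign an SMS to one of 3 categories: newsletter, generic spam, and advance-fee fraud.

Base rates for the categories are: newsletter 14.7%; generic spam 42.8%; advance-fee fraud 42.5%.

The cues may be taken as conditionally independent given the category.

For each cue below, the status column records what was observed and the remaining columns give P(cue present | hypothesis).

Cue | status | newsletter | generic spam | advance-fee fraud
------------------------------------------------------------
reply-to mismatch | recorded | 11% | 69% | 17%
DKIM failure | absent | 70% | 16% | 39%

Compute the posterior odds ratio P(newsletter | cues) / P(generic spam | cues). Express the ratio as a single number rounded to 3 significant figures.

Unnormalized posterior weight (prior times the cue likelihoods) for each of the two hypotheses (using 1 − P(present | H) for each absent cue):
  newsletter: 0.147 × 0.11 × (1 − 0.70) = 0.004851
  generic spam: 0.428 × 0.69 × (1 − 0.16) = 0.24807
Odds(newsletter : generic spam) = 0.004851 / 0.24807 ≈ 0.0196.

0.0196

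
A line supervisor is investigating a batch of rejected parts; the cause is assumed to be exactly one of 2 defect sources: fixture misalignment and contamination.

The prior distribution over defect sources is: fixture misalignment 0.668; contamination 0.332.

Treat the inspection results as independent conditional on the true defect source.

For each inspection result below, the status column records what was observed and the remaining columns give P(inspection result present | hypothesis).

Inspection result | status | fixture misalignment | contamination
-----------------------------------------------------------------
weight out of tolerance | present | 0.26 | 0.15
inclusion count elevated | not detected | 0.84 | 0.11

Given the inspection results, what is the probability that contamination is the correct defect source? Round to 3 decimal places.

0.615

Multiply each prior by the joint likelihood of the inspection result pattern (using 1 − P(present | H) for each absent inspection result):
  fixture misalignment: 0.668 × 0.26 × (1 − 0.84) = 0.027789
  contamination: 0.332 × 0.15 × (1 − 0.11) = 0.044322
The unnormalized weights sum to 0.072111.
P(contamination | evidence) = 0.044322 / 0.072111 ≈ 0.615.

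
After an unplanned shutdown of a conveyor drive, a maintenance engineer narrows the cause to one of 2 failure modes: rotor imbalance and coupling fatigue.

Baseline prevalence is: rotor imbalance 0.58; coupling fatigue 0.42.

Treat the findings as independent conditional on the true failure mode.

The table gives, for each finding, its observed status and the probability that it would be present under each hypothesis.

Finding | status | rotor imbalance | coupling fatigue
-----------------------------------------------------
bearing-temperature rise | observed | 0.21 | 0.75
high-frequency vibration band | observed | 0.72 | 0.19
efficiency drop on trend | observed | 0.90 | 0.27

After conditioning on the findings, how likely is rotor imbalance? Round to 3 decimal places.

Multiply each prior by the joint likelihood of the evidence pattern:
  rotor imbalance: 0.58 × 0.21 × 0.72 × 0.90 = 0.078926
  coupling fatigue: 0.42 × 0.75 × 0.19 × 0.27 = 0.01616
The unnormalized weights sum to 0.095086.
P(rotor imbalance | evidence) = 0.078926 / 0.095086 ≈ 0.830.

0.830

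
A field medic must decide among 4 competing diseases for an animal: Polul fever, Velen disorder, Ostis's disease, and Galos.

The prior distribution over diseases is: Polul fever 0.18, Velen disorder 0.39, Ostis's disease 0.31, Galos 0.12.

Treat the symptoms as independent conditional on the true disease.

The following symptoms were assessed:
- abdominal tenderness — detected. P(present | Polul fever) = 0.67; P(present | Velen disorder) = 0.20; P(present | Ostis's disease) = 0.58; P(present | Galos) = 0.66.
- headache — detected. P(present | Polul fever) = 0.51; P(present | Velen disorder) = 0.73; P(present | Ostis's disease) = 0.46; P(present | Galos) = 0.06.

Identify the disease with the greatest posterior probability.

By Bayes' rule with conditional independence, the unnormalized weight for each hypothesis is prior × ∏ likelihoods:
  Polul fever: 0.18 × 0.67 × 0.51 = 0.061506
  Velen disorder: 0.39 × 0.20 × 0.73 = 0.05694
  Ostis's disease: 0.31 × 0.58 × 0.46 = 0.082708
  Galos: 0.12 × 0.66 × 0.06 = 0.004752
Marginal likelihood of the evidence = 0.20591.
P(Polul fever | evidence) ≈ 0.061506 / 0.20591 ≈ 0.299
P(Velen disorder | evidence) ≈ 0.05694 / 0.20591 ≈ 0.277
P(Ostis's disease | evidence) ≈ 0.082708 / 0.20591 ≈ 0.402
P(Galos | evidence) ≈ 0.004752 / 0.20591 ≈ 0.023
The largest is 0.402, so Ostis's disease is most probable.

Ostis's disease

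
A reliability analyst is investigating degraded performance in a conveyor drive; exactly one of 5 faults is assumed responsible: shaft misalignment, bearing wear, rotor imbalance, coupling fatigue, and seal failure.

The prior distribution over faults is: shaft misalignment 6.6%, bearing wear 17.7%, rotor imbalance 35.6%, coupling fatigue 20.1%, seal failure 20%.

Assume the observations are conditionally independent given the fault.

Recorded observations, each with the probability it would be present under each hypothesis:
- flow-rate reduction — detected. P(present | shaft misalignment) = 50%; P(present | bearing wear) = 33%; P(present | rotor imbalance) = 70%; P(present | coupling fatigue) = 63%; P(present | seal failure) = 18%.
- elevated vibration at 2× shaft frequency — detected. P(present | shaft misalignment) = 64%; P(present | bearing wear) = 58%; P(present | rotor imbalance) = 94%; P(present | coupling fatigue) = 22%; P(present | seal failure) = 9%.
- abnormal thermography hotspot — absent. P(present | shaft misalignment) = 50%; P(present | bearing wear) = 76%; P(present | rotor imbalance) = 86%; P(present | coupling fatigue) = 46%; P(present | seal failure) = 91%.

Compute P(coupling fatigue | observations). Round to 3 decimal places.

0.225

For each hypothesis, the unnormalized posterior weight is prior × product of the observation likelihoods (using 1 − P(present | H) for each absent observation):
  shaft misalignment: 0.066 × 0.50 × 0.64 × (1 − 0.50) = 0.01056
  bearing wear: 0.177 × 0.33 × 0.58 × (1 − 0.76) = 0.0081307
  rotor imbalance: 0.356 × 0.70 × 0.94 × (1 − 0.86) = 0.032795
  coupling fatigue: 0.201 × 0.63 × 0.22 × (1 − 0.46) = 0.015044
  seal failure: 0.200 × 0.18 × 0.09 × (1 − 0.91) = 0.0002916
Normalizing constant Z = 0.01056 + 0.0081307 + 0.032795 + 0.015044 + 0.0002916 = 0.066821.
P(coupling fatigue | evidence) = 0.015044 / 0.066821 ≈ 0.225.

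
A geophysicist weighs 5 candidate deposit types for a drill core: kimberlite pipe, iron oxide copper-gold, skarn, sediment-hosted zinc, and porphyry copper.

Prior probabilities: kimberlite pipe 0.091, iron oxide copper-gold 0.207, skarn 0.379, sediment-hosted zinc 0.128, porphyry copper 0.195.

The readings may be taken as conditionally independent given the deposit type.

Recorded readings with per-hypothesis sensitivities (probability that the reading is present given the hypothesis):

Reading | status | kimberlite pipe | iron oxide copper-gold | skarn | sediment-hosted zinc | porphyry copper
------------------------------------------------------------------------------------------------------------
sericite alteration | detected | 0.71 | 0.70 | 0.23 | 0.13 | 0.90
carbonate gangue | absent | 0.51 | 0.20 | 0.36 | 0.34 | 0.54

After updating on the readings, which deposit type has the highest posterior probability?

iron oxide copper-gold

Multiply each prior by the joint likelihood of the reading pattern (using 1 − P(present | H) for each absent reading):
  kimberlite pipe: 0.091 × 0.71 × (1 − 0.51) = 0.031659
  iron oxide copper-gold: 0.207 × 0.70 × (1 − 0.20) = 0.11592
  skarn: 0.379 × 0.23 × (1 − 0.36) = 0.055789
  sediment-hosted zinc: 0.128 × 0.13 × (1 − 0.34) = 0.010982
  porphyry copper: 0.195 × 0.90 × (1 − 0.54) = 0.08073
Normalizing constant Z = 0.031659 + 0.11592 + 0.055789 + 0.010982 + 0.08073 = 0.29508.
P(kimberlite pipe | evidence) ≈ 0.031659 / 0.29508 ≈ 0.107
P(iron oxide copper-gold | evidence) ≈ 0.11592 / 0.29508 ≈ 0.393
P(skarn | evidence) ≈ 0.055789 / 0.29508 ≈ 0.189
P(sediment-hosted zinc | evidence) ≈ 0.010982 / 0.29508 ≈ 0.037
P(porphyry copper | evidence) ≈ 0.08073 / 0.29508 ≈ 0.274
The largest is 0.393, so iron oxide copper-gold is most probable.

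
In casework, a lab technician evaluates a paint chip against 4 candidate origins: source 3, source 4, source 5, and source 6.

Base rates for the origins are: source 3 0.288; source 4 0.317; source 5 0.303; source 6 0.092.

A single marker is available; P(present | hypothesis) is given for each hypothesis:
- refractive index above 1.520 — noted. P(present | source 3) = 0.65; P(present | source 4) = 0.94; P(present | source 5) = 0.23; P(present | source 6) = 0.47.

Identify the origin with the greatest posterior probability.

By Bayes' rule, the unnormalized weight for each hypothesis is prior × likelihood:
  source 3: 0.288 × 0.65 = 0.1872
  source 4: 0.317 × 0.94 = 0.29798
  source 5: 0.303 × 0.23 = 0.06969
  source 6: 0.092 × 0.47 = 0.04324
Normalizing constant Z = 0.1872 + 0.29798 + 0.06969 + 0.04324 = 0.59811.
P(source 3 | evidence) ≈ 0.1872 / 0.59811 ≈ 0.313
P(source 4 | evidence) ≈ 0.29798 / 0.59811 ≈ 0.498
P(source 5 | evidence) ≈ 0.06969 / 0.59811 ≈ 0.117
P(source 6 | evidence) ≈ 0.04324 / 0.59811 ≈ 0.072
The largest is 0.498, so source 4 is most probable.

source 4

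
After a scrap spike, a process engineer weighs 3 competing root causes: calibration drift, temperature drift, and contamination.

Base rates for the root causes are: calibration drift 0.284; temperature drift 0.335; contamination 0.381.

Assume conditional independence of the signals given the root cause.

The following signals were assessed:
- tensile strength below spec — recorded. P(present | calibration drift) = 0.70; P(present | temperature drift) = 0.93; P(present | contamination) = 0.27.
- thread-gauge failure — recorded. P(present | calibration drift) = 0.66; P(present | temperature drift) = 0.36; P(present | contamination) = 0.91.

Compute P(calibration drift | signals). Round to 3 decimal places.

0.389

By Bayes' rule with conditional independence, the unnormalized weight for each hypothesis is prior × ∏ likelihoods:
  calibration drift: 0.284 × 0.70 × 0.66 = 0.13121
  temperature drift: 0.335 × 0.93 × 0.36 = 0.11216
  contamination: 0.381 × 0.27 × 0.91 = 0.093612
Marginal likelihood of the evidence = 0.33698.
P(calibration drift | evidence) = 0.13121 / 0.33698 ≈ 0.389.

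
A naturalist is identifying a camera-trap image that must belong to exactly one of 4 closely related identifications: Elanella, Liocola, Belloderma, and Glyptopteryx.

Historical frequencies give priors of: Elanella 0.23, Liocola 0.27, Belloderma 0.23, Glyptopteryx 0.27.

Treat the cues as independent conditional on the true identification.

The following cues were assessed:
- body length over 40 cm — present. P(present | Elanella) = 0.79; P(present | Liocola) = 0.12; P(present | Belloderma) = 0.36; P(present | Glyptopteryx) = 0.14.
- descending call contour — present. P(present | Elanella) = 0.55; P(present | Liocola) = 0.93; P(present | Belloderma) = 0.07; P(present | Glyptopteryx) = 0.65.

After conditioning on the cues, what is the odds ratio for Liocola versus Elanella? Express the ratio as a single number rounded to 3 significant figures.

Posterior odds equal prior odds times the likelihood ratio; only the two competing hypotheses matter.
  Liocola: 0.27 × 0.12 × 0.93 = 0.030132
  Elanella: 0.23 × 0.79 × 0.55 = 0.099935
Odds(Liocola : Elanella) = 0.030132 / 0.099935 ≈ 0.302.

0.302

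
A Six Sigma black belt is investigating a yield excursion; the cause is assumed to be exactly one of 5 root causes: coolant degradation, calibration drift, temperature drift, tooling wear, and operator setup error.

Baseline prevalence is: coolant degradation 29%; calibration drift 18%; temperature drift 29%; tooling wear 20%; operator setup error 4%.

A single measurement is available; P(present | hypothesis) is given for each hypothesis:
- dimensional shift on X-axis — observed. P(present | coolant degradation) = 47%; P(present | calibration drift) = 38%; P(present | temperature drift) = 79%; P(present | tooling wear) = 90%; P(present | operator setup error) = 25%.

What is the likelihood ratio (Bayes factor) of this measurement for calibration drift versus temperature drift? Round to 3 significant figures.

0.481

Likelihood of this measurement under each hypothesis:
  calibration drift: 0.38
  temperature drift: 0.79
Bayes factor = 0.38 / 0.79 ≈ 0.481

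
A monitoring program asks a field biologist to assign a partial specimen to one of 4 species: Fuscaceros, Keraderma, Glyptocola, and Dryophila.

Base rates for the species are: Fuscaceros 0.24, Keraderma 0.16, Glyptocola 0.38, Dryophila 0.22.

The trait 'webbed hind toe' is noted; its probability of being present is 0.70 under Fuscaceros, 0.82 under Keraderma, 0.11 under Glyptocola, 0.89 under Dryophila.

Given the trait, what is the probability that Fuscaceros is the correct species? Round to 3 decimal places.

0.313

For each hypothesis, the unnormalized posterior weight is prior × likelihood:
  Fuscaceros: 0.24 × 0.70 = 0.168
  Keraderma: 0.16 × 0.82 = 0.1312
  Glyptocola: 0.38 × 0.11 = 0.0418
  Dryophila: 0.22 × 0.89 = 0.1958
Normalizing constant Z = 0.168 + 0.1312 + 0.0418 + 0.1958 = 0.5368.
P(Fuscaceros | evidence) = 0.168 / 0.5368 ≈ 0.313.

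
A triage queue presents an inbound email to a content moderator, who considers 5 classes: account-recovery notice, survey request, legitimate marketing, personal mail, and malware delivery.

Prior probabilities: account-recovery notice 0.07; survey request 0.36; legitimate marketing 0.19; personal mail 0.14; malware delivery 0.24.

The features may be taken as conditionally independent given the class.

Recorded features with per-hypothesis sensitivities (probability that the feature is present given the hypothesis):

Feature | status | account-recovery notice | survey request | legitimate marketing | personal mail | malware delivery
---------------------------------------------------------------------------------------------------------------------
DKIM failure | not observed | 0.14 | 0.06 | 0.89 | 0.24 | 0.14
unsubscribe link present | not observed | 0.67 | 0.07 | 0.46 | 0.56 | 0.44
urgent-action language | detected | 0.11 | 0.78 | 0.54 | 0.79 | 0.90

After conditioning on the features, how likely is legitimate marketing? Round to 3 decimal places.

0.015

For each hypothesis, the unnormalized posterior weight is prior × product of the feature likelihoods (using 1 − P(present | H) for each absent feature):
  account-recovery notice: 0.07 × (1 − 0.14) × (1 − 0.67) × 0.11 = 0.0021853
  survey request: 0.36 × (1 − 0.06) × (1 − 0.07) × 0.78 = 0.24548
  legitimate marketing: 0.19 × (1 − 0.89) × (1 − 0.46) × 0.54 = 0.0060944
  personal mail: 0.14 × (1 − 0.24) × (1 − 0.56) × 0.79 = 0.036985
  malware delivery: 0.24 × (1 − 0.14) × (1 − 0.44) × 0.90 = 0.10403
Normalizing constant Z = 0.0021853 + 0.24548 + 0.0060944 + 0.036985 + 0.10403 = 0.39477.
P(legitimate marketing | evidence) = 0.0060944 / 0.39477 ≈ 0.015.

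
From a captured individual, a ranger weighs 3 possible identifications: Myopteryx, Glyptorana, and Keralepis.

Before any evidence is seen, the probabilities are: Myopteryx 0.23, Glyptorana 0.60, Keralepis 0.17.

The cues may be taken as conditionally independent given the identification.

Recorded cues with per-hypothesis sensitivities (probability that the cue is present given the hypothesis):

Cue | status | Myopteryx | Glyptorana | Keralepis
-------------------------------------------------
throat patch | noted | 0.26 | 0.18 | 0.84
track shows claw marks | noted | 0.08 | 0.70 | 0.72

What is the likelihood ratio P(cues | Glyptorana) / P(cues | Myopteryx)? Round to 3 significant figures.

6.06

Take the product of per-cue likelihoods under each hypothesis, then divide.
  Glyptorana: 0.18 × 0.70 = 0.126
  Myopteryx: 0.26 × 0.08 = 0.0208
Bayes factor = 0.126 / 0.0208 ≈ 6.06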